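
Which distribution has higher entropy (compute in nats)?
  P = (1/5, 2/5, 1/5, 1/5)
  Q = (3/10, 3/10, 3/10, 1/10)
P

Computing entropies in nats:
H(P) = 1.3322
H(Q) = 1.3138

Distribution P has higher entropy.

Intuition: The distribution closer to uniform (more spread out) has higher entropy.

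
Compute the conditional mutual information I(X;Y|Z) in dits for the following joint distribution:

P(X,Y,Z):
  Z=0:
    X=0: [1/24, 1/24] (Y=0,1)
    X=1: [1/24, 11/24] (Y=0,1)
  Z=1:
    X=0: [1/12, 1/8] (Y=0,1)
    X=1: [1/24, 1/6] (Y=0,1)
0.0209 dits

Conditional mutual information: I(X;Y|Z) = H(X|Z) + H(Y|Z) - H(X,Y|Z)

H(Z) = 0.2950
H(X,Z) = 0.5243 → H(X|Z) = 0.2293
H(Y,Z) = 0.5094 → H(Y|Z) = 0.2144
H(X,Y,Z) = 0.7178 → H(X,Y|Z) = 0.4229

I(X;Y|Z) = 0.2293 + 0.2144 - 0.4229 = 0.0209 dits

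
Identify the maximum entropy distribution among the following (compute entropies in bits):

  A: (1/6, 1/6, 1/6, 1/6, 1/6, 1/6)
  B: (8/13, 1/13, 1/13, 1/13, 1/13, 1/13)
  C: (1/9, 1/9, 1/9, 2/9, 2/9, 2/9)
A

For a discrete distribution over n outcomes, entropy is maximized by the uniform distribution.

Computing entropies:
H(A) = 2.5850 bits
H(B) = 1.8543 bits
H(C) = 2.5033 bits

The uniform distribution (where all probabilities equal 1/6) achieves the maximum entropy of log_2(6) = 2.5850 bits.

Distribution A has the highest entropy.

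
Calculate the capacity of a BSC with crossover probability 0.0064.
0.9442 bits

For a binary symmetric channel (BSC) with error probability p:
Capacity C = 1 - H(p) bits per symbol

where H(p) = -p log₂(p) - (1-p) log₂(1-p) is the binary entropy function.

H(0.0064) = 0.0558 bits
C = 1 - 0.0558 = 0.9442 bits per symbol

This means we can reliably transmit up to 0.9442 bits of information per channel use.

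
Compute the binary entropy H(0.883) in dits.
0.1567 dits

The binary entropy function is:
H(p) = -p log(p) - (1-p) log(1-p)

H(0.883) = -0.883 × log_10(0.883) - 0.117 × log_10(0.117)
H(0.883) = 0.1567 dits

Note: Binary entropy is maximized at p=0.5 (H=1 bit) and minimized at p=0 or p=1 (H=0).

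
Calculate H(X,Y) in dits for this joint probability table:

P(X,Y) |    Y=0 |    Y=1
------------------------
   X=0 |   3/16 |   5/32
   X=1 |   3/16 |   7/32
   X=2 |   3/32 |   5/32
0.7653 dits

Joint entropy is H(X,Y) = -Σ_{x,y} p(x,y) log p(x,y).

Summing over all non-zero entries:
H(X,Y) = -[3/16·log_10(3/16) + 5/32·log_10(5/32) + 3/16·log_10(3/16) + 7/32·log_10(7/32) + 3/32·log_10(3/32) + 5/32·log_10(5/32)]
H(X,Y) = 0.7653 dits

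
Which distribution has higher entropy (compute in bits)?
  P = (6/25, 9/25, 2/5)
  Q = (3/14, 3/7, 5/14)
P

Computing entropies in bits:
H(P) = 1.5535
H(Q) = 1.5306

Distribution P has higher entropy.

Intuition: The distribution closer to uniform (more spread out) has higher entropy.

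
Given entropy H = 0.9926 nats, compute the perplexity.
2.6982

Perplexity is e^H (or exp(H) for natural log).

H = 0.9926 nats
Perplexity = e^0.9926 = 2.6982

Interpretation: The model's uncertainty is equivalent to choosing uniformly among 2.7 options.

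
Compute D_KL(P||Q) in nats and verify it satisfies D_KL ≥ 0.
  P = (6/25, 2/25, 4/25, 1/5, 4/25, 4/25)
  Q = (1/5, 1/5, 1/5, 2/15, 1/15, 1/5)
0.1202 nats

KL divergence satisfies the Gibbs inequality: D_KL(P||Q) ≥ 0 for all distributions P, Q.

D_KL(P||Q) = Σ p(x) log(p(x)/q(x))
Term by term:
  x=0: 6/25 × log_e[(6/25)/(1/5)] = 0.0438
  x=1: 2/25 × log_e[(2/25)/(1/5)] = -0.0733
  x=2: 4/25 × log_e[(4/25)/(1/5)] = -0.0357
  x=3: 1/5 × log_e[(1/5)/(2/15)] = 0.0811
  x=4: 4/25 × log_e[(4/25)/(1/15)] = 0.1401
  x=5: 4/25 × log_e[(4/25)/(1/5)] = -0.0357
D_KL(P||Q) = 0.1202 nats

D_KL(P||Q) = 0.1202 ≥ 0 ✓

This non-negativity is a fundamental property: relative entropy cannot be negative because it measures how different Q is from P.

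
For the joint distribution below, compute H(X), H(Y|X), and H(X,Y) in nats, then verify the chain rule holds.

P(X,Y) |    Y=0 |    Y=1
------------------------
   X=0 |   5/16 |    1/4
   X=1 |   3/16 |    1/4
H(X,Y) = 1.3705, H(X) = 0.6853, H(Y|X) = 0.6852 (all in nats)

Chain rule: H(X,Y) = H(X) + H(Y|X)

Left side — joint entropy directly:
H(X,Y) = -Σ p(x,y) log p(x,y) = 1.3705 nats

Right side — compute H(Y|X) from the conditional distributions:
P(X) = (9/16, 7/16), so H(X) = 0.6853 nats
H(Y|X) = Σ_x P(X=x) · H(Y|X=x):
  P(Y|X=0) = (5/9, 4/9), H(Y|X=0) = 0.6870, weight P(X=0) = 9/16
  P(Y|X=1) = (3/7, 4/7), H(Y|X=1) = 0.6829, weight P(X=1) = 7/16
H(Y|X) = 0.6852 nats

H(X) + H(Y|X) = 0.6853 + 0.6852 = 1.3705 nats

Both sides equal 1.3705 nats. ✓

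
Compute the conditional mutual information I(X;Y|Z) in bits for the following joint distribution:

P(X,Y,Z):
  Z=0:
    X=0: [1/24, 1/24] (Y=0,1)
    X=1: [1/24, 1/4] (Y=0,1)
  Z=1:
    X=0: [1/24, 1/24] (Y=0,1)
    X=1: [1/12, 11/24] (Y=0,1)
0.0630 bits

Conditional mutual information: I(X;Y|Z) = H(X|Z) + H(Y|Z) - H(X,Y|Z)

H(Z) = 0.9544
H(X,Z) = 1.5951 → H(X|Z) = 0.6406
H(Y,Z) = 1.6922 → H(Y|Z) = 0.7378
H(X,Y,Z) = 2.2698 → H(X,Y|Z) = 1.3154

I(X;Y|Z) = 0.6406 + 0.7378 - 1.3154 = 0.0630 bits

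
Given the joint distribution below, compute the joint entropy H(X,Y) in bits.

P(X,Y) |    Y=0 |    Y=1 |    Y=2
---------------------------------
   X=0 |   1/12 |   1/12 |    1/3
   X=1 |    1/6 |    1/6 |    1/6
2.4183 bits

Joint entropy is H(X,Y) = -Σ_{x,y} p(x,y) log p(x,y).

Summing over all non-zero entries:
H(X,Y) = -[1/12·log_2(1/12) + 1/12·log_2(1/12) + 1/3·log_2(1/3) + 1/6·log_2(1/6) + 1/6·log_2(1/6) + 1/6·log_2(1/6)]
H(X,Y) = 2.4183 bits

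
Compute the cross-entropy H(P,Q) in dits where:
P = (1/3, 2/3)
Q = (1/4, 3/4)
0.2840 dits

Cross-entropy: H(P,Q) = -Σ p(x) log q(x)

Alternatively: H(P,Q) = H(P) + D_KL(P||Q)
H(P) = 0.2764 dits
D_KL(P||Q) = 0.0075 dits

H(P,Q) = 0.2764 + 0.0075 = 0.2840 dits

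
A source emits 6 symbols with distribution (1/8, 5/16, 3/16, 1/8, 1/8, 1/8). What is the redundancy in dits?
0.0324 dits

Redundancy measures how far a source is from maximum entropy:
R = H_max - H(X)

Maximum entropy for 6 symbols: H_max = log_10(6) = 0.7782 dits
Actual entropy: H(X) = 0.7457 dits
Redundancy: R = 0.7782 - 0.7457 = 0.0324 dits

This redundancy represents potential for compression: the source could be compressed by 0.0324 dits per symbol.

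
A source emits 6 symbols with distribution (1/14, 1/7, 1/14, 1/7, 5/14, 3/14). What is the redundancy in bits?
0.2322 bits

Redundancy measures how far a source is from maximum entropy:
R = H_max - H(X)

Maximum entropy for 6 symbols: H_max = log_2(6) = 2.5850 bits
Actual entropy: H(X) = 2.3527 bits
Redundancy: R = 2.5850 - 2.3527 = 0.2322 bits

This redundancy represents potential for compression: the source could be compressed by 0.2322 bits per symbol.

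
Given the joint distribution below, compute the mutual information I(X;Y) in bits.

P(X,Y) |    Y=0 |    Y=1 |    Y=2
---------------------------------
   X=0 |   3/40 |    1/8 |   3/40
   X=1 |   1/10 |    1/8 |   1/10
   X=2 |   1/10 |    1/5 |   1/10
0.0070 bits

Mutual information: I(X;Y) = H(X) + H(Y) - H(X,Y)

Marginals:
P(X) = (11/40, 13/40, 2/5), H(X) = 1.5679 bits
P(Y) = (11/40, 9/20, 11/40), H(Y) = 1.5428 bits

Joint entropy: H(X,Y) = 3.1037 bits

I(X;Y) = 1.5679 + 1.5428 - 3.1037 = 0.0070 bits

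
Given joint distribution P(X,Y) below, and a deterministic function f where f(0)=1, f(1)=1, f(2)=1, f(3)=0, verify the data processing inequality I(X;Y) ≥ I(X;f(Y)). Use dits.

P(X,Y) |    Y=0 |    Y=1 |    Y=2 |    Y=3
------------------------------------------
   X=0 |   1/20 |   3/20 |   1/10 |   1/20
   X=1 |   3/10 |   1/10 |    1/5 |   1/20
I(X;Y) = 0.0327, I(X;f(Y)) = 0.0023, inequality holds: 0.0327 ≥ 0.0023

Data Processing Inequality: For any Markov chain X → Y → Z, we have I(X;Y) ≥ I(X;Z).

Here Z = f(Y) is a deterministic function of Y, forming X → Y → Z.

Original I(X;Y) = 0.0327 dits

After applying f:
P(X,Z) where Z=f(Y):
- P(X,Z=0) = P(X,Y=3)
- P(X,Z=1) = P(X,Y=0) + P(X,Y=1) + P(X,Y=2)

I(X;Z) = I(X;f(Y)) = 0.0023 dits

Verification: 0.0327 ≥ 0.0023 ✓

Information cannot be created by processing; the function f can only lose information about X.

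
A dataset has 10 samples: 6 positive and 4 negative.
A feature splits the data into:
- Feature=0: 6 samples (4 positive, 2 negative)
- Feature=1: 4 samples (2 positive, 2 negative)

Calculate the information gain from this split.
0.0200 bits

Information Gain = H(Y) - H(Y|Feature)

Before split:
P(positive) = 6/10 = 0.6000
H(Y) = 0.9710 bits

After split:
Feature=0: H = 0.9183 bits (weight = 6/10)
Feature=1: H = 1.0000 bits (weight = 4/10)
H(Y|Feature) = (6/10)×0.9183 + (4/10)×1.0000 = 0.9510 bits

Information Gain = 0.9710 - 0.9510 = 0.0200 bits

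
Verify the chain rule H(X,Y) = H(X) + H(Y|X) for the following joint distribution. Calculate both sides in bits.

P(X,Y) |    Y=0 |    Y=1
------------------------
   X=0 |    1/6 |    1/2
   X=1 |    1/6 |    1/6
H(X,Y) = 1.7925, H(X) = 0.9183, H(Y|X) = 0.8742 (all in bits)

Chain rule: H(X,Y) = H(X) + H(Y|X)

Left side — joint entropy directly:
H(X,Y) = -Σ p(x,y) log p(x,y) = 1.7925 bits

Right side — compute H(Y|X) from the conditional distributions:
P(X) = (2/3, 1/3), so H(X) = 0.9183 bits
H(Y|X) = Σ_x P(X=x) · H(Y|X=x):
  P(Y|X=0) = (1/4, 3/4), H(Y|X=0) = 0.8113, weight P(X=0) = 2/3
  P(Y|X=1) = (1/2, 1/2), H(Y|X=1) = 1.0000, weight P(X=1) = 1/3
H(Y|X) = 0.8742 bits

H(X) + H(Y|X) = 0.9183 + 0.8742 = 1.7925 bits

Both sides equal 1.7925 bits. ✓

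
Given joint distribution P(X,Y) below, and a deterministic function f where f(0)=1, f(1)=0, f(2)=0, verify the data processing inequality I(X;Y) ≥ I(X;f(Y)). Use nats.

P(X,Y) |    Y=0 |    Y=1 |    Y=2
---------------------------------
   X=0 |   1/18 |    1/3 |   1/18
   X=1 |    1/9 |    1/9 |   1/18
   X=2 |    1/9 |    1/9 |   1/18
I(X;Y) = 0.0680, I(X;f(Y)) = 0.0495, inequality holds: 0.0680 ≥ 0.0495

Data Processing Inequality: For any Markov chain X → Y → Z, we have I(X;Y) ≥ I(X;Z).

Here Z = f(Y) is a deterministic function of Y, forming X → Y → Z.

Original I(X;Y) = 0.0680 nats

After applying f:
P(X,Z) where Z=f(Y):
- P(X,Z=0) = P(X,Y=1) + P(X,Y=2)
- P(X,Z=1) = P(X,Y=0)

I(X;Z) = I(X;f(Y)) = 0.0495 nats

Verification: 0.0680 ≥ 0.0495 ✓

Information cannot be created by processing; the function f can only lose information about X.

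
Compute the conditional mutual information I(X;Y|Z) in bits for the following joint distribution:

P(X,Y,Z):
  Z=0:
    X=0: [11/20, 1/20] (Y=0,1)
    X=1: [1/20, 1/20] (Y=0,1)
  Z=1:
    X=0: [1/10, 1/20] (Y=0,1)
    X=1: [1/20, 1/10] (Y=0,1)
0.0904 bits

Conditional mutual information: I(X;Y|Z) = H(X|Z) + H(Y|Z) - H(X,Y|Z)

H(Z) = 0.8813
H(X,Z) = 1.5955 → H(X|Z) = 0.7142
H(Y,Z) = 1.5955 → H(Y|Z) = 0.7142
H(X,Y,Z) = 2.2192 → H(X,Y|Z) = 1.3379

I(X;Y|Z) = 0.7142 + 0.7142 - 1.3379 = 0.0904 bits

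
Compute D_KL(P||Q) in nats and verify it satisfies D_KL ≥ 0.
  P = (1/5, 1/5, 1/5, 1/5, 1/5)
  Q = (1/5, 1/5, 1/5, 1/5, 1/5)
0.0000 nats

KL divergence satisfies the Gibbs inequality: D_KL(P||Q) ≥ 0 for all distributions P, Q.

D_KL(P||Q) = Σ p(x) log(p(x)/q(x))
Term by term:
  x=0: 1/5 × log_e[(1/5)/(1/5)] = 0.0000
  x=1: 1/5 × log_e[(1/5)/(1/5)] = 0.0000
  x=2: 1/5 × log_e[(1/5)/(1/5)] = 0.0000
  x=3: 1/5 × log_e[(1/5)/(1/5)] = 0.0000
  x=4: 1/5 × log_e[(1/5)/(1/5)] = 0.0000
D_KL(P||Q) = 0.0000 nats

D_KL(P||Q) = 0.0000 ≥ 0 ✓

This non-negativity is a fundamental property: relative entropy cannot be negative because it measures how different Q is from P.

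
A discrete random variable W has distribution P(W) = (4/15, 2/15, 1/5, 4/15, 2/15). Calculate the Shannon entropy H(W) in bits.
2.2566 bits

Shannon entropy is H(X) = -Σ p(x) log p(x).

For P = (4/15, 2/15, 1/5, 4/15, 2/15):
H = -4/15 × log_2(4/15) -2/15 × log_2(2/15) -1/5 × log_2(1/5) -4/15 × log_2(4/15) -2/15 × log_2(2/15)
H = 2.2566 bits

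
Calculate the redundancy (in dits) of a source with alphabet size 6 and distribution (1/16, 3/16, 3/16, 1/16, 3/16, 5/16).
0.0608 dits

Redundancy measures how far a source is from maximum entropy:
R = H_max - H(X)

Maximum entropy for 6 symbols: H_max = log_10(6) = 0.7782 dits
Actual entropy: H(X) = 0.7173 dits
Redundancy: R = 0.7782 - 0.7173 = 0.0608 dits

This redundancy represents potential for compression: the source could be compressed by 0.0608 dits per symbol.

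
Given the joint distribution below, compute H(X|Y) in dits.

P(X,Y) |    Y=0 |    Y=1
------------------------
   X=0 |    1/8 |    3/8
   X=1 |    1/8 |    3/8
0.3010 dits

Using the chain rule: H(X|Y) = H(X,Y) - H(Y)

First, compute H(X,Y) = 0.5452 dits

Marginal P(Y) = (1/4, 3/4)
H(Y) = 0.2442 dits

H(X|Y) = H(X,Y) - H(Y) = 0.5452 - 0.2442 = 0.3010 dits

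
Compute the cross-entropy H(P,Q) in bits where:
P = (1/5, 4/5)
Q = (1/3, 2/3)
0.7850 bits

Cross-entropy: H(P,Q) = -Σ p(x) log q(x)

Alternatively: H(P,Q) = H(P) + D_KL(P||Q)
H(P) = 0.7219 bits
D_KL(P||Q) = 0.0630 bits

H(P,Q) = 0.7219 + 0.0630 = 0.7850 bits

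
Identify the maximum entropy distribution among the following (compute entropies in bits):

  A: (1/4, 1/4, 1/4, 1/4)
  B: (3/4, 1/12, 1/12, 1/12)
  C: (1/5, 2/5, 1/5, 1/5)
A

For a discrete distribution over n outcomes, entropy is maximized by the uniform distribution.

Computing entropies:
H(A) = 2.0000 bits
H(B) = 1.2075 bits
H(C) = 1.9219 bits

The uniform distribution (where all probabilities equal 1/4) achieves the maximum entropy of log_2(4) = 2.0000 bits.

Distribution A has the highest entropy.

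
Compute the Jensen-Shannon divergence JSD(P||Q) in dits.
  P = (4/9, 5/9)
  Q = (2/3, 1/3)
0.0110 dits

Jensen-Shannon divergence is:
JSD(P||Q) = 0.5 × D_KL(P||M) + 0.5 × D_KL(Q||M)
where M = 0.5 × (P + Q) is the mixture distribution.

M = 0.5 × (4/9, 5/9) + 0.5 × (2/3, 1/3) = (5/9, 4/9)

D_KL(P||M) = 0.0108 dits
D_KL(Q||M) = 0.0111 dits

JSD(P||Q) = 0.5 × 0.0108 + 0.5 × 0.0111 = 0.0110 dits

Unlike KL divergence, JSD is symmetric and bounded: 0 ≤ JSD ≤ log(2).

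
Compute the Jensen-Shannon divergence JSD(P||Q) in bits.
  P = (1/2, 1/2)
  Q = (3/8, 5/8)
0.0115 bits

Jensen-Shannon divergence is:
JSD(P||Q) = 0.5 × D_KL(P||M) + 0.5 × D_KL(Q||M)
where M = 0.5 × (P + Q) is the mixture distribution.

M = 0.5 × (1/2, 1/2) + 0.5 × (3/8, 5/8) = (7/16, 9/16)

D_KL(P||M) = 0.0114 bits
D_KL(Q||M) = 0.0116 bits

JSD(P||Q) = 0.5 × 0.0114 + 0.5 × 0.0116 = 0.0115 bits

Unlike KL divergence, JSD is symmetric and bounded: 0 ≤ JSD ≤ log(2).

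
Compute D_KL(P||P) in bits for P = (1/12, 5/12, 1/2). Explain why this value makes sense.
0.0000 bits

KL divergence satisfies the Gibbs inequality: D_KL(P||Q) ≥ 0 for all distributions P, Q.

D_KL(P||Q) = Σ p(x) log(p(x)/q(x))
Each term is p(x) × log_2(p(x)/p(x)) = p(x) × log_2(1) = 0, so the sum is 0.
D_KL(P||Q) = 0.0000 bits

When P = Q, the KL divergence is exactly 0, as there is no 'divergence' between identical distributions.

This non-negativity is a fundamental property: relative entropy cannot be negative because it measures how different Q is from P.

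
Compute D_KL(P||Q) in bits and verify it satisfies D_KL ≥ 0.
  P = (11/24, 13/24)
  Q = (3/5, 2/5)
0.0588 bits

KL divergence satisfies the Gibbs inequality: D_KL(P||Q) ≥ 0 for all distributions P, Q.

D_KL(P||Q) = Σ p(x) log(p(x)/q(x))
Term by term:
  x=0: 11/24 × log_2[(11/24)/(3/5)] = -0.1781
  x=1: 13/24 × log_2[(13/24)/(2/5)] = 0.2369
D_KL(P||Q) = 0.0588 bits

D_KL(P||Q) = 0.0588 ≥ 0 ✓

This non-negativity is a fundamental property: relative entropy cannot be negative because it measures how different Q is from P.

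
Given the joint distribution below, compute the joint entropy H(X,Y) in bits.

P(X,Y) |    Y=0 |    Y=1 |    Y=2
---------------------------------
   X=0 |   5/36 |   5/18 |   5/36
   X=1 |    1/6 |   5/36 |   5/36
2.5264 bits

Joint entropy is H(X,Y) = -Σ_{x,y} p(x,y) log p(x,y).

Summing over all non-zero entries:
H(X,Y) = -[5/36·log_2(5/36) + 5/18·log_2(5/18) + 5/36·log_2(5/36) + 1/6·log_2(1/6) + 5/36·log_2(5/36) + 5/36·log_2(5/36)]
H(X,Y) = 2.5264 bits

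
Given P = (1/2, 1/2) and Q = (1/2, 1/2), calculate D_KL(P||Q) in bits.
0.0000 bits

KL divergence: D_KL(P||Q) = Σ p(x) log(p(x)/q(x))

Computing term by term:
  x=0: 1/2 × log_2[(1/2)/(1/2)] = 1/2 × 0.0000 = 0.0000
  x=1: 1/2 × log_2[(1/2)/(1/2)] = 1/2 × 0.0000 = 0.0000

D_KL(P||Q) = 0.0000 bits

Note: KL divergence is always non-negative and equals 0 iff P = Q.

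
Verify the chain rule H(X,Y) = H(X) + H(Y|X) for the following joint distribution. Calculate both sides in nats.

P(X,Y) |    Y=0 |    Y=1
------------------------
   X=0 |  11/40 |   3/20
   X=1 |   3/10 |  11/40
H(X,Y) = 1.3558, H(X) = 0.6819, H(Y|X) = 0.6739 (all in nats)

Chain rule: H(X,Y) = H(X) + H(Y|X)

Left side — joint entropy directly:
H(X,Y) = -Σ p(x,y) log p(x,y) = 1.3558 nats

Right side — compute H(Y|X) from the conditional distributions:
P(X) = (17/40, 23/40), so H(X) = 0.6819 nats
H(Y|X) = Σ_x P(X=x) · H(Y|X=x):
  P(Y|X=0) = (11/17, 6/17), H(Y|X=0) = 0.6492, weight P(X=0) = 17/40
  P(Y|X=1) = (12/23, 11/23), H(Y|X=1) = 0.6922, weight P(X=1) = 23/40
H(Y|X) = 0.6739 nats

H(X) + H(Y|X) = 0.6819 + 0.6739 = 1.3558 nats

Both sides equal 1.3558 nats. ✓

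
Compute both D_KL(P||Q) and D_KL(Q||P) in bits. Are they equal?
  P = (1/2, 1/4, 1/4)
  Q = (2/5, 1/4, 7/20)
D_KL(P||Q) = 0.0396, D_KL(Q||P) = 0.0411

KL divergence is not symmetric: D_KL(P||Q) ≠ D_KL(Q||P) in general.

D_KL(P||Q) = 0.0396 bits
D_KL(Q||P) = 0.0411 bits

No, they are not equal!

This asymmetry is why KL divergence is not a true distance metric.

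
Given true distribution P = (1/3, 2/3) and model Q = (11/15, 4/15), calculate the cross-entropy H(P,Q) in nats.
0.9846 nats

Cross-entropy: H(P,Q) = -Σ p(x) log q(x)

Alternatively: H(P,Q) = H(P) + D_KL(P||Q)
H(P) = 0.6365 nats
D_KL(P||Q) = 0.3480 nats

H(P,Q) = 0.6365 + 0.3480 = 0.9846 nats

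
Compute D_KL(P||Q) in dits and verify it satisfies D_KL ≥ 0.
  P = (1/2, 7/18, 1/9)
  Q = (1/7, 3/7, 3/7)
0.1905 dits

KL divergence satisfies the Gibbs inequality: D_KL(P||Q) ≥ 0 for all distributions P, Q.

D_KL(P||Q) = Σ p(x) log(p(x)/q(x))
Term by term:
  x=0: 1/2 × log_10[(1/2)/(1/7)] = 0.2720
  x=1: 7/18 × log_10[(7/18)/(3/7)] = -0.0164
  x=2: 1/9 × log_10[(1/9)/(3/7)] = -0.0651
D_KL(P||Q) = 0.1905 dits

D_KL(P||Q) = 0.1905 ≥ 0 ✓

This non-negativity is a fundamental property: relative entropy cannot be negative because it measures how different Q is from P.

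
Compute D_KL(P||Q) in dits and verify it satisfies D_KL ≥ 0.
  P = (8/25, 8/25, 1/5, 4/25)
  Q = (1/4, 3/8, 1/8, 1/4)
0.0221 dits

KL divergence satisfies the Gibbs inequality: D_KL(P||Q) ≥ 0 for all distributions P, Q.

D_KL(P||Q) = Σ p(x) log(p(x)/q(x))
Term by term:
  x=0: 8/25 × log_10[(8/25)/(1/4)] = 0.0343
  x=1: 8/25 × log_10[(8/25)/(3/8)] = -0.0220
  x=2: 1/5 × log_10[(1/5)/(1/8)] = 0.0408
  x=3: 4/25 × log_10[(4/25)/(1/4)] = -0.0310
D_KL(P||Q) = 0.0221 dits

D_KL(P||Q) = 0.0221 ≥ 0 ✓

This non-negativity is a fundamental property: relative entropy cannot be negative because it measures how different Q is from P.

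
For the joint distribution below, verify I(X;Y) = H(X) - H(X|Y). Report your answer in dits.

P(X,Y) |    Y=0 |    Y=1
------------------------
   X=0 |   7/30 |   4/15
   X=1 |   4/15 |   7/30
I(X;Y) = 0.0010 dits

Mutual information has multiple equivalent forms:
- I(X;Y) = H(X) - H(X|Y)
- I(X;Y) = H(Y) - H(Y|X)
- I(X;Y) = H(X) + H(Y) - H(X,Y)

Computing all quantities:
H(X) = 0.3010, H(Y) = 0.3010, H(X,Y) = 0.6011
H(X|Y) = 0.3001, H(Y|X) = 0.3001

Verification:
H(X) - H(X|Y) = 0.3010 - 0.3001 = 0.0010
H(Y) - H(Y|X) = 0.3010 - 0.3001 = 0.0010
H(X) + H(Y) - H(X,Y) = 0.3010 + 0.3010 - 0.6011 = 0.0010

All forms give I(X;Y) = 0.0010 dits. ✓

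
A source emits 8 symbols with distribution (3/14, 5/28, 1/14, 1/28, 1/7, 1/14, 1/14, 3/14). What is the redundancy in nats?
0.1491 nats

Redundancy measures how far a source is from maximum entropy:
R = H_max - H(X)

Maximum entropy for 8 symbols: H_max = log_e(8) = 2.0794 nats
Actual entropy: H(X) = 1.9303 nats
Redundancy: R = 2.0794 - 1.9303 = 0.1491 nats

This redundancy represents potential for compression: the source could be compressed by 0.1491 nats per symbol.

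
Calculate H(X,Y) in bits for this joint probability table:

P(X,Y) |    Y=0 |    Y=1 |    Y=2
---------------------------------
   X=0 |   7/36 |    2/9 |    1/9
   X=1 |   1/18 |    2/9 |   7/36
2.4671 bits

Joint entropy is H(X,Y) = -Σ_{x,y} p(x,y) log p(x,y).

Summing over all non-zero entries:
H(X,Y) = -[7/36·log_2(7/36) + 2/9·log_2(2/9) + 1/9·log_2(1/9) + 1/18·log_2(1/18) + 2/9·log_2(2/9) + 7/36·log_2(7/36)]
H(X,Y) = 2.4671 bits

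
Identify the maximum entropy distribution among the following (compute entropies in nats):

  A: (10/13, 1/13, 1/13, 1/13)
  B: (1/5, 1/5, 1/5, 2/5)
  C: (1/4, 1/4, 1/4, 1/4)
C

For a discrete distribution over n outcomes, entropy is maximized by the uniform distribution.

Computing entropies:
H(A) = 0.7937 nats
H(B) = 1.3322 nats
H(C) = 1.3863 nats

The uniform distribution (where all probabilities equal 1/4) achieves the maximum entropy of log_e(4) = 1.3863 nats.

Distribution C has the highest entropy.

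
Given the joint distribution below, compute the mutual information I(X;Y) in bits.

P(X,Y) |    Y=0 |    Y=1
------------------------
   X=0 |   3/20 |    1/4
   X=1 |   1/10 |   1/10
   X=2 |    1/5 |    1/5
0.0110 bits

Mutual information: I(X;Y) = H(X) + H(Y) - H(X,Y)

Marginals:
P(X) = (2/5, 1/5, 2/5), H(X) = 1.5219 bits
P(Y) = (9/20, 11/20), H(Y) = 0.9928 bits

Joint entropy: H(X,Y) = 2.5037 bits

I(X;Y) = 1.5219 + 0.9928 - 2.5037 = 0.0110 bits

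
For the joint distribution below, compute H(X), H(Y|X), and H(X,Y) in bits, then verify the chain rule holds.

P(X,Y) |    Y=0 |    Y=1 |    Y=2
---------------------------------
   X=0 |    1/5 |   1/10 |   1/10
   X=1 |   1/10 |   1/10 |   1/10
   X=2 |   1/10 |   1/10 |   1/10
H(X,Y) = 3.1219, H(X) = 1.5710, H(Y|X) = 1.5510 (all in bits)

Chain rule: H(X,Y) = H(X) + H(Y|X)

Left side — joint entropy directly:
H(X,Y) = -Σ p(x,y) log p(x,y) = 3.1219 bits

Right side — compute H(Y|X) from the conditional distributions:
P(X) = (2/5, 3/10, 3/10), so H(X) = 1.5710 bits
H(Y|X) = Σ_x P(X=x) · H(Y|X=x):
  P(Y|X=0) = (1/2, 1/4, 1/4), H(Y|X=0) = 1.5000, weight P(X=0) = 2/5
  P(Y|X=1) = (1/3, 1/3, 1/3), H(Y|X=1) = 1.5850, weight P(X=1) = 3/10
  P(Y|X=2) = (1/3, 1/3, 1/3), H(Y|X=2) = 1.5850, weight P(X=2) = 3/10
H(Y|X) = 1.5510 bits

H(X) + H(Y|X) = 1.5710 + 1.5510 = 3.1219 bits

Both sides equal 3.1219 bits. ✓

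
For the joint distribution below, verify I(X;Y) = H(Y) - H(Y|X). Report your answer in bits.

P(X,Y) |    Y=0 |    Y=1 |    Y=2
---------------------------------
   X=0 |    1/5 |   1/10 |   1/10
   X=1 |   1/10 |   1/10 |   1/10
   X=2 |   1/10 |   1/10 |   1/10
I(X;Y) = 0.0200 bits

Mutual information has multiple equivalent forms:
- I(X;Y) = H(X) - H(X|Y)
- I(X;Y) = H(Y) - H(Y|X)
- I(X;Y) = H(X) + H(Y) - H(X,Y)

Computing all quantities:
H(X) = 1.5710, H(Y) = 1.5710, H(X,Y) = 3.1219
H(X|Y) = 1.5510, H(Y|X) = 1.5510

Verification:
H(X) - H(X|Y) = 1.5710 - 1.5510 = 0.0200
H(Y) - H(Y|X) = 1.5710 - 1.5510 = 0.0200
H(X) + H(Y) - H(X,Y) = 1.5710 + 1.5710 - 3.1219 = 0.0200

All forms give I(X;Y) = 0.0200 bits. ✓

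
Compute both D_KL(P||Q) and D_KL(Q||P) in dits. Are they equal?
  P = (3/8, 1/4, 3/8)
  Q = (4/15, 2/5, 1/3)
D_KL(P||Q) = 0.0237, D_KL(Q||P) = 0.0251

KL divergence is not symmetric: D_KL(P||Q) ≠ D_KL(Q||P) in general.

D_KL(P||Q) = 0.0237 dits
D_KL(Q||P) = 0.0251 dits

No, they are not equal!

This asymmetry is why KL divergence is not a true distance metric.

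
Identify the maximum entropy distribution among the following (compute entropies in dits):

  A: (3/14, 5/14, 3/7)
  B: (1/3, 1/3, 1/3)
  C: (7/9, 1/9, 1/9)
B

For a discrete distribution over n outcomes, entropy is maximized by the uniform distribution.

Computing entropies:
H(A) = 0.4608 dits
H(B) = 0.4771 dits
H(C) = 0.2969 dits

The uniform distribution (where all probabilities equal 1/3) achieves the maximum entropy of log_10(3) = 0.4771 dits.

Distribution B has the highest entropy.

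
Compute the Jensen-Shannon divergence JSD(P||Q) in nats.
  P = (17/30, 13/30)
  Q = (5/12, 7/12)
0.0113 nats

Jensen-Shannon divergence is:
JSD(P||Q) = 0.5 × D_KL(P||M) + 0.5 × D_KL(Q||M)
where M = 0.5 × (P + Q) is the mixture distribution.

M = 0.5 × (17/30, 13/30) + 0.5 × (5/12, 7/12) = (0.491667, 0.508333)

D_KL(P||M) = 0.0113 nats
D_KL(Q||M) = 0.0113 nats

JSD(P||Q) = 0.5 × 0.0113 + 0.5 × 0.0113 = 0.0113 nats

Unlike KL divergence, JSD is symmetric and bounded: 0 ≤ JSD ≤ log(2).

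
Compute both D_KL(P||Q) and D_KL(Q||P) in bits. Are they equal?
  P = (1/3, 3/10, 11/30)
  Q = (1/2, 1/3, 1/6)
D_KL(P||Q) = 0.1765, D_KL(Q||P) = 0.1536

KL divergence is not symmetric: D_KL(P||Q) ≠ D_KL(Q||P) in general.

D_KL(P||Q) = 0.1765 bits
D_KL(Q||P) = 0.1536 bits

No, they are not equal!

This asymmetry is why KL divergence is not a true distance metric.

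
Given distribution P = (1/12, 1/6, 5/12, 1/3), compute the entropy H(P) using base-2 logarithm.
1.7842 bits

Shannon entropy is H(X) = -Σ p(x) log p(x).

For P = (1/12, 1/6, 5/12, 1/3):
H = -1/12 × log_2(1/12) -1/6 × log_2(1/6) -5/12 × log_2(5/12) -1/3 × log_2(1/3)
H = 1.7842 bits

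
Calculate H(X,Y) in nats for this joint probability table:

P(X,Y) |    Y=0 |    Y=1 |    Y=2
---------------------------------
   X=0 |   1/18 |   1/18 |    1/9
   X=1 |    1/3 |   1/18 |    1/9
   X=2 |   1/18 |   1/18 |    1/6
1.9560 nats

Joint entropy is H(X,Y) = -Σ_{x,y} p(x,y) log p(x,y).

Summing over all non-zero entries:
H(X,Y) = -[1/18·log_e(1/18) + 1/18·log_e(1/18) + 1/9·log_e(1/9) + 1/3·log_e(1/3) + 1/18·log_e(1/18) + 1/9·log_e(1/9) + 1/18·log_e(1/18) + 1/18·log_e(1/18) + 1/6·log_e(1/6)]
H(X,Y) = 1.9560 nats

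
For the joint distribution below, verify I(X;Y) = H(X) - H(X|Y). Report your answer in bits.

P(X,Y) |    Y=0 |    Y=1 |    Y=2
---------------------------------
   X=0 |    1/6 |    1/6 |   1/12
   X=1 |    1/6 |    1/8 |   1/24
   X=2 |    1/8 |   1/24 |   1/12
I(X;Y) = 0.0482 bits

Mutual information has multiple equivalent forms:
- I(X;Y) = H(X) - H(X|Y)
- I(X;Y) = H(Y) - H(Y|X)
- I(X;Y) = H(X) + H(Y) - H(X,Y)

Computing all quantities:
H(X) = 1.5546, H(Y) = 1.5157, H(X,Y) = 3.0221
H(X|Y) = 1.5064, H(Y|X) = 1.4675

Verification:
H(X) - H(X|Y) = 1.5546 - 1.5064 = 0.0482
H(Y) - H(Y|X) = 1.5157 - 1.4675 = 0.0482
H(X) + H(Y) - H(X,Y) = 1.5546 + 1.5157 - 3.0221 = 0.0482

All forms give I(X;Y) = 0.0482 bits. ✓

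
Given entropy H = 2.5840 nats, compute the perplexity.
13.2500

Perplexity is e^H (or exp(H) for natural log).

H = 2.5840 nats
Perplexity = e^2.5840 = 13.2500

Interpretation: The model's uncertainty is equivalent to choosing uniformly among 13.3 options.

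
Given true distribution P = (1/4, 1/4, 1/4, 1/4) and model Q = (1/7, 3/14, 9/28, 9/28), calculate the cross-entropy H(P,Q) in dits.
0.6250 dits

Cross-entropy: H(P,Q) = -Σ p(x) log q(x)

Alternatively: H(P,Q) = H(P) + D_KL(P||Q)
H(P) = 0.6021 dits
D_KL(P||Q) = 0.0229 dits

H(P,Q) = 0.6021 + 0.0229 = 0.6250 dits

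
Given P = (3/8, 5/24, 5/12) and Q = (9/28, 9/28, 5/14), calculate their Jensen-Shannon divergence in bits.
0.0119 bits

Jensen-Shannon divergence is:
JSD(P||Q) = 0.5 × D_KL(P||M) + 0.5 × D_KL(Q||M)
where M = 0.5 × (P + Q) is the mixture distribution.

M = 0.5 × (3/8, 5/24, 5/12) + 0.5 × (9/28, 9/28, 5/14) = (0.348214, 0.264881, 0.386905)

D_KL(P||M) = 0.0125 bits
D_KL(Q||M) = 0.0114 bits

JSD(P||Q) = 0.5 × 0.0125 + 0.5 × 0.0114 = 0.0119 bits

Unlike KL divergence, JSD is symmetric and bounded: 0 ≤ JSD ≤ log(2).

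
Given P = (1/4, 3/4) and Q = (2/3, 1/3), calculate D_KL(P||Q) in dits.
0.1576 dits

KL divergence: D_KL(P||Q) = Σ p(x) log(p(x)/q(x))

Computing term by term:
  x=0: 1/4 × log_10[(1/4)/(2/3)] = 1/4 × -0.4260 = -0.1065
  x=1: 3/4 × log_10[(3/4)/(1/3)] = 3/4 × 0.3522 = 0.2641

D_KL(P||Q) = 0.1576 dits

Note: KL divergence is always non-negative and equals 0 iff P = Q.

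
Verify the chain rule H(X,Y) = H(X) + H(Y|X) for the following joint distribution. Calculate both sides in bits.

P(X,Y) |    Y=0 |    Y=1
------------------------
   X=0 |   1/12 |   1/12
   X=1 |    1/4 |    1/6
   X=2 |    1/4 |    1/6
H(X,Y) = 2.4591, H(X) = 1.4834, H(Y|X) = 0.9758 (all in bits)

Chain rule: H(X,Y) = H(X) + H(Y|X)

Left side — joint entropy directly:
H(X,Y) = -Σ p(x,y) log p(x,y) = 2.4591 bits

Right side — compute H(Y|X) from the conditional distributions:
P(X) = (1/6, 5/12, 5/12), so H(X) = 1.4834 bits
H(Y|X) = Σ_x P(X=x) · H(Y|X=x):
  P(Y|X=0) = (1/2, 1/2), H(Y|X=0) = 1.0000, weight P(X=0) = 1/6
  P(Y|X=1) = (3/5, 2/5), H(Y|X=1) = 0.9710, weight P(X=1) = 5/12
  P(Y|X=2) = (3/5, 2/5), H(Y|X=2) = 0.9710, weight P(X=2) = 5/12
H(Y|X) = 0.9758 bits

H(X) + H(Y|X) = 1.4834 + 0.9758 = 2.4591 bits

Both sides equal 2.4591 bits. ✓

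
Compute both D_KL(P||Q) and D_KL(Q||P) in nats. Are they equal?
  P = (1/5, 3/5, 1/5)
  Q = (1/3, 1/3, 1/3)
D_KL(P||Q) = 0.1483, D_KL(Q||P) = 0.1446

KL divergence is not symmetric: D_KL(P||Q) ≠ D_KL(Q||P) in general.

D_KL(P||Q) = 0.1483 nats
D_KL(Q||P) = 0.1446 nats

No, they are not equal!

This asymmetry is why KL divergence is not a true distance metric.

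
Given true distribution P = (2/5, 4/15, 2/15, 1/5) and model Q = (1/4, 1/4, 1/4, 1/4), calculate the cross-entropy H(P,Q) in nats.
1.3863 nats

Cross-entropy: H(P,Q) = -Σ p(x) log q(x)

Alternatively: H(P,Q) = H(P) + D_KL(P||Q)
H(P) = 1.3095 nats
D_KL(P||Q) = 0.0768 nats

H(P,Q) = 1.3095 + 0.0768 = 1.3863 nats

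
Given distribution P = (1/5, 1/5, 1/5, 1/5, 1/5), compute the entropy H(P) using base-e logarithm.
1.6094 nats

Shannon entropy is H(X) = -Σ p(x) log p(x).

For P = (1/5, 1/5, 1/5, 1/5, 1/5):
H = -1/5 × log_e(1/5) -1/5 × log_e(1/5) -1/5 × log_e(1/5) -1/5 × log_e(1/5) -1/5 × log_e(1/5)
H = 1.6094 nats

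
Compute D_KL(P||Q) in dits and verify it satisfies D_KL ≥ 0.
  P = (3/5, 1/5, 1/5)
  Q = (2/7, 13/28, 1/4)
0.1008 dits

KL divergence satisfies the Gibbs inequality: D_KL(P||Q) ≥ 0 for all distributions P, Q.

D_KL(P||Q) = Σ p(x) log(p(x)/q(x))
Term by term:
  x=0: 3/5 × log_10[(3/5)/(2/7)] = 0.1933
  x=1: 1/5 × log_10[(1/5)/(13/28)] = -0.0732
  x=2: 1/5 × log_10[(1/5)/(1/4)] = -0.0194
D_KL(P||Q) = 0.1008 dits

D_KL(P||Q) = 0.1008 ≥ 0 ✓

This non-negativity is a fundamental property: relative entropy cannot be negative because it measures how different Q is from P.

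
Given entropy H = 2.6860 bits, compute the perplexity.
6.4353

Perplexity is 2^H (or exp(H) for natural log).

H = 2.6860 bits
Perplexity = 2^2.6860 = 6.4353

Interpretation: The model's uncertainty is equivalent to choosing uniformly among 6.4 options.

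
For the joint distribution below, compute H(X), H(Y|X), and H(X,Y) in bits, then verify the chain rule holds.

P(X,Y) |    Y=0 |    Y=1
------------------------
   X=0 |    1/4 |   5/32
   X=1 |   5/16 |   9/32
H(X,Y) = 1.9576, H(X) = 0.9745, H(Y|X) = 0.9831 (all in bits)

Chain rule: H(X,Y) = H(X) + H(Y|X)

Left side — joint entropy directly:
H(X,Y) = -Σ p(x,y) log p(x,y) = 1.9576 bits

Right side — compute H(Y|X) from the conditional distributions:
P(X) = (13/32, 19/32), so H(X) = 0.9745 bits
H(Y|X) = Σ_x P(X=x) · H(Y|X=x):
  P(Y|X=0) = (8/13, 5/13), H(Y|X=0) = 0.9612, weight P(X=0) = 13/32
  P(Y|X=1) = (10/19, 9/19), H(Y|X=1) = 0.9980, weight P(X=1) = 19/32
H(Y|X) = 0.9831 bits

H(X) + H(Y|X) = 0.9745 + 0.9831 = 1.9576 bits

Both sides equal 1.9576 bits. ✓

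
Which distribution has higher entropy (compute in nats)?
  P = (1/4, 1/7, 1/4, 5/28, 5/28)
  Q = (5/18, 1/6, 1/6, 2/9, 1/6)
P

Computing entropies in nats:
H(P) = 1.5864
H(Q) = 1.5859

Distribution P has higher entropy.

Intuition: The distribution closer to uniform (more spread out) has higher entropy.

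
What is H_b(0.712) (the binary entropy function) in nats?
0.6004 nats

The binary entropy function is:
H(p) = -p log(p) - (1-p) log(1-p)

H(0.712) = -0.712 × log_e(0.712) - 0.288 × log_e(0.288)
H(0.712) = 0.6004 nats

Note: Binary entropy is maximized at p=0.5 (H=1 bit) and minimized at p=0 or p=1 (H=0).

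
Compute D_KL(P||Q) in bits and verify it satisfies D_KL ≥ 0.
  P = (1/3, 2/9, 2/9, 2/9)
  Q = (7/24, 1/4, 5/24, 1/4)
0.0094 bits

KL divergence satisfies the Gibbs inequality: D_KL(P||Q) ≥ 0 for all distributions P, Q.

D_KL(P||Q) = Σ p(x) log(p(x)/q(x))
Term by term:
  x=0: 1/3 × log_2[(1/3)/(7/24)] = 0.0642
  x=1: 2/9 × log_2[(2/9)/(1/4)] = -0.0378
  x=2: 2/9 × log_2[(2/9)/(5/24)] = 0.0207
  x=3: 2/9 × log_2[(2/9)/(1/4)] = -0.0378
D_KL(P||Q) = 0.0094 bits

D_KL(P||Q) = 0.0094 ≥ 0 ✓

This non-negativity is a fundamental property: relative entropy cannot be negative because it measures how different Q is from P.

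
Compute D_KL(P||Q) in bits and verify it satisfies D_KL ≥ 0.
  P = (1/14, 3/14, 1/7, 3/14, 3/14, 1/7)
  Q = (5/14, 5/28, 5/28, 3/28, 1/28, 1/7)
0.6127 bits

KL divergence satisfies the Gibbs inequality: D_KL(P||Q) ≥ 0 for all distributions P, Q.

D_KL(P||Q) = Σ p(x) log(p(x)/q(x))
Term by term:
  x=0: 1/14 × log_2[(1/14)/(5/14)] = -0.1659
  x=1: 3/14 × log_2[(3/14)/(5/28)] = 0.0564
  x=2: 1/7 × log_2[(1/7)/(5/28)] = -0.0460
  x=3: 3/14 × log_2[(3/14)/(3/28)] = 0.2143
  x=4: 3/14 × log_2[(3/14)/(1/28)] = 0.5539
  x=5: 1/7 × log_2[(1/7)/(1/7)] = 0.0000
D_KL(P||Q) = 0.6127 bits

D_KL(P||Q) = 0.6127 ≥ 0 ✓

This non-negativity is a fundamental property: relative entropy cannot be negative because it measures how different Q is from P.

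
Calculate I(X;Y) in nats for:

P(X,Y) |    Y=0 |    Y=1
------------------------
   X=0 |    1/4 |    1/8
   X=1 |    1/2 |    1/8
0.0109 nats

Mutual information: I(X;Y) = H(X) + H(Y) - H(X,Y)

Marginals:
P(X) = (3/8, 5/8), H(X) = 0.6616 nats
P(Y) = (3/4, 1/4), H(Y) = 0.5623 nats

Joint entropy: H(X,Y) = 1.2130 nats

I(X;Y) = 0.6616 + 0.5623 - 1.2130 = 0.0109 nats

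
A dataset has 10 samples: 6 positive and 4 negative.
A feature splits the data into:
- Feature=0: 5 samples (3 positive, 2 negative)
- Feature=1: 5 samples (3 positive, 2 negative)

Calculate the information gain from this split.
0.0000 bits

Information Gain = H(Y) - H(Y|Feature)

Before split:
P(positive) = 6/10 = 0.6000
H(Y) = 0.9710 bits

After split:
Feature=0: H = 0.9710 bits (weight = 5/10)
Feature=1: H = 0.9710 bits (weight = 5/10)
H(Y|Feature) = (5/10)×0.9710 + (5/10)×0.9710 = 0.9710 bits

Information Gain = 0.9710 - 0.9710 = 0.0000 bits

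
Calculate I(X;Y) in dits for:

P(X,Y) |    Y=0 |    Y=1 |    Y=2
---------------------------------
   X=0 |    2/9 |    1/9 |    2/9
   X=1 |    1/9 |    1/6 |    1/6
0.0097 dits

Mutual information: I(X;Y) = H(X) + H(Y) - H(X,Y)

Marginals:
P(X) = (5/9, 4/9), H(X) = 0.2983 dits
P(Y) = (1/3, 5/18, 7/18), H(Y) = 0.4731 dits

Joint entropy: H(X,Y) = 0.7618 dits

I(X;Y) = 0.2983 + 0.4731 - 0.7618 = 0.0097 dits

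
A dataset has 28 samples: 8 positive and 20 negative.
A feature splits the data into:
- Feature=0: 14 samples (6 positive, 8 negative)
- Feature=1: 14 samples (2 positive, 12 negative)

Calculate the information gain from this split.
0.0747 bits

Information Gain = H(Y) - H(Y|Feature)

Before split:
P(positive) = 8/28 = 0.2857
H(Y) = 0.8631 bits

After split:
Feature=0: H = 0.9852 bits (weight = 14/28)
Feature=1: H = 0.5917 bits (weight = 14/28)
H(Y|Feature) = (14/28)×0.9852 + (14/28)×0.5917 = 0.7885 bits

Information Gain = 0.8631 - 0.7885 = 0.0747 bits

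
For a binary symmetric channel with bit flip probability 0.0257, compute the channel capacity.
0.8277 bits

For a binary symmetric channel (BSC) with error probability p:
Capacity C = 1 - H(p) bits per symbol

where H(p) = -p log₂(p) - (1-p) log₂(1-p) is the binary entropy function.

H(0.0257) = 0.1723 bits
C = 1 - 0.1723 = 0.8277 bits per symbol

This means we can reliably transmit up to 0.8277 bits of information per channel use.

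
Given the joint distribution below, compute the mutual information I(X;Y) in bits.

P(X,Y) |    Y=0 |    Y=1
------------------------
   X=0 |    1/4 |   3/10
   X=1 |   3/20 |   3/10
0.0110 bits

Mutual information: I(X;Y) = H(X) + H(Y) - H(X,Y)

Marginals:
P(X) = (11/20, 9/20), H(X) = 0.9928 bits
P(Y) = (2/5, 3/5), H(Y) = 0.9710 bits

Joint entropy: H(X,Y) = 1.9527 bits

I(X;Y) = 0.9928 + 0.9710 - 1.9527 = 0.0110 bits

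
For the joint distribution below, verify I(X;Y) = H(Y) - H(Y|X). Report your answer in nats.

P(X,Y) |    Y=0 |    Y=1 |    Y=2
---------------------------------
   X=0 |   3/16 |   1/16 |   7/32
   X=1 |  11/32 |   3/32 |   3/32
I(X;Y) = 0.0502 nats

Mutual information has multiple equivalent forms:
- I(X;Y) = H(X) - H(X|Y)
- I(X;Y) = H(Y) - H(Y|X)
- I(X;Y) = H(X) + H(Y) - H(X,Y)

Computing all quantities:
H(X) = 0.6912, H(Y) = 0.9896, H(X,Y) = 1.6305
H(X|Y) = 0.6410, H(Y|X) = 0.9393

Verification:
H(X) - H(X|Y) = 0.6912 - 0.6410 = 0.0502
H(Y) - H(Y|X) = 0.9896 - 0.9393 = 0.0502
H(X) + H(Y) - H(X,Y) = 0.6912 + 0.9896 - 1.6305 = 0.0502

All forms give I(X;Y) = 0.0502 nats. ✓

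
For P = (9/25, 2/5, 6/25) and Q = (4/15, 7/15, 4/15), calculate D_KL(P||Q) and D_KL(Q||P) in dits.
D_KL(P||Q) = 0.0092, D_KL(Q||P) = 0.0087

KL divergence is not symmetric: D_KL(P||Q) ≠ D_KL(Q||P) in general.

D_KL(P||Q) = 0.0092 dits
D_KL(Q||P) = 0.0087 dits

No, they are not equal!

This asymmetry is why KL divergence is not a true distance metric.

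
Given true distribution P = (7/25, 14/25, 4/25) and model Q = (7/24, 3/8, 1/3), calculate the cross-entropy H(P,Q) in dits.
0.4647 dits

Cross-entropy: H(P,Q) = -Σ p(x) log q(x)

Alternatively: H(P,Q) = H(P) + D_KL(P||Q)
H(P) = 0.4232 dits
D_KL(P||Q) = 0.0416 dits

H(P,Q) = 0.4232 + 0.0416 = 0.4647 dits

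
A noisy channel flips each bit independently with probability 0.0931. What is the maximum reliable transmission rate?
0.5533 bits

For a binary symmetric channel (BSC) with error probability p:
Capacity C = 1 - H(p) bits per symbol

where H(p) = -p log₂(p) - (1-p) log₂(1-p) is the binary entropy function.

H(0.0931) = 0.4467 bits
C = 1 - 0.4467 = 0.5533 bits per symbol

This means we can reliably transmit up to 0.5533 bits of information per channel use.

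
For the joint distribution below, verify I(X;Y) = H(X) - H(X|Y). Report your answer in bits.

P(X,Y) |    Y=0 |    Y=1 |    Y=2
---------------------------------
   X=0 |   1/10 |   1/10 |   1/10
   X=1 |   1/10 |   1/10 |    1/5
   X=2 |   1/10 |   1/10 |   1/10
I(X;Y) = 0.0200 bits

Mutual information has multiple equivalent forms:
- I(X;Y) = H(X) - H(X|Y)
- I(X;Y) = H(Y) - H(Y|X)
- I(X;Y) = H(X) + H(Y) - H(X,Y)

Computing all quantities:
H(X) = 1.5710, H(Y) = 1.5710, H(X,Y) = 3.1219
H(X|Y) = 1.5510, H(Y|X) = 1.5510

Verification:
H(X) - H(X|Y) = 1.5710 - 1.5510 = 0.0200
H(Y) - H(Y|X) = 1.5710 - 1.5510 = 0.0200
H(X) + H(Y) - H(X,Y) = 1.5710 + 1.5710 - 3.1219 = 0.0200

All forms give I(X;Y) = 0.0200 bits. ✓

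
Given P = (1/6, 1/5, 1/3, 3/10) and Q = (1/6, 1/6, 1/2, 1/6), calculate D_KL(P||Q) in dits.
0.0337 dits

KL divergence: D_KL(P||Q) = Σ p(x) log(p(x)/q(x))

Computing term by term:
  x=0: 1/6 × log_10[(1/6)/(1/6)] = 1/6 × 0.0000 = 0.0000
  x=1: 1/5 × log_10[(1/5)/(1/6)] = 1/5 × 0.0792 = 0.0158
  x=2: 1/3 × log_10[(1/3)/(1/2)] = 1/3 × -0.1761 = -0.0587
  x=3: 3/10 × log_10[(3/10)/(1/6)] = 3/10 × 0.2553 = 0.0766

D_KL(P||Q) = 0.0337 dits

Note: KL divergence is always non-negative and equals 0 iff P = Q.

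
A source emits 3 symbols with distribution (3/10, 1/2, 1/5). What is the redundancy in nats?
0.0690 nats

Redundancy measures how far a source is from maximum entropy:
R = H_max - H(X)

Maximum entropy for 3 symbols: H_max = log_e(3) = 1.0986 nats
Actual entropy: H(X) = 1.0297 nats
Redundancy: R = 1.0986 - 1.0297 = 0.0690 nats

This redundancy represents potential for compression: the source could be compressed by 0.0690 nats per symbol.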